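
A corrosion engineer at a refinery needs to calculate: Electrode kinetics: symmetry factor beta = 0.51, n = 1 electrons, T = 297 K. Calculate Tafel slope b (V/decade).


Apply the Tafel slope relation: b = 2.303*R*T/(beta*n*F)
Numerator: 2.303 * 8.314 * 297 = 5686.7
Denominator: 0.51 * 1 * 96485 = 49207.35
b = 5686.7 / 49207.35 = 0.1156 V/decade

0.1156 V/decade


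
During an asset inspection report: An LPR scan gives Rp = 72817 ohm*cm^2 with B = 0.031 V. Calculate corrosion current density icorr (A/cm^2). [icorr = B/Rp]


Apply the Stern-Geary relation: icorr = B / Rp
icorr = 0.031 / 72817 = 4.257×10^-7 A/cm^2

4.257×10^-7 A/cm^2


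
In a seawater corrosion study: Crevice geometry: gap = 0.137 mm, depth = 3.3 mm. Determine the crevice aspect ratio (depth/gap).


Aspect ratio = depth / gap
Ratio = 3.3 / 0.137 = 24.1

24.1


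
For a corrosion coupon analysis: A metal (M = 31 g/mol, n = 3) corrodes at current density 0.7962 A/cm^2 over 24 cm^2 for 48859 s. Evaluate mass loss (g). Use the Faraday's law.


Apply Faraday's law: m = i*A*t*M / (n*F)
Total charge passed Q = i*A*t = 0.7962*24*48859 = 933636.8592 C
m = Q*M/(n*F) = 933636.8592*31/(3*96485) = 99.99047 g

99.99047 g


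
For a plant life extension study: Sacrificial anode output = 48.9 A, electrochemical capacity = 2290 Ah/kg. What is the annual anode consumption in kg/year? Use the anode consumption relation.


Annual consumption = current * hours per year / capacity
Rate = 48.9 * 8760 / 2290 = 187.1 kg/year

187.1 kg/year


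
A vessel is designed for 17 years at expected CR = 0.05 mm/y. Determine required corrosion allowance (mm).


Corrosion allowance = CR × design life
CA = 0.05 * 17 = 0.85 mm

0.85 mm


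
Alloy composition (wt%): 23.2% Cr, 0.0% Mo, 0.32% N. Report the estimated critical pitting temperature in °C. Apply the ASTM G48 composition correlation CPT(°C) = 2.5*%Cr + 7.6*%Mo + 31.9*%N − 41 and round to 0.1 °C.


Apply the ASTM G48 empirical CPT estimate: CPT(°C) = 2.5*%Cr + 7.6*%Mo + 31.9*%N − 41
2.5*23.2 = 58; 7.6*0.0 = 0; 31.9*0.32 = 10.208
CPT = 58 + 0 + 10.208 − 41 = 27.208 °C
Rounded to 0.1 °C: CPT ≈ 27.2 °C

27.2 °C


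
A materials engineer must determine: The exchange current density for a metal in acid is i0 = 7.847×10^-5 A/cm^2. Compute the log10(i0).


i0 = 7.847×10^-5 A/cm^2
log10(i0) = -4.105

-4.105


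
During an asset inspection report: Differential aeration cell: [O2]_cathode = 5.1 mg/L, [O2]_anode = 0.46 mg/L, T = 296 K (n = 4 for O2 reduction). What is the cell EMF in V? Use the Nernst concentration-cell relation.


Apply the Nernst concentration-cell relation: E = (RT/nF)*ln(C_cathode/C_anode)
RT/nF = 8.314*296/(4*96485) = 0.00637649 V
ln(5.1/0.46) = 2.40577
E = 0.00637649 * 2.40577 = 0.01534 V

0.01534 V


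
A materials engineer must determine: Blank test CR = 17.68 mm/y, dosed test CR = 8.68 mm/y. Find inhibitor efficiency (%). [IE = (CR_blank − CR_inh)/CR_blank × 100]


Apply the inhibitor-efficiency definition: IE = (CR_blank − CR_inh)/CR_blank × 100
IE = (17.68 − 8.68) / 17.68 × 100
IE = 9.0 / 17.68 × 100 = 50.9 %

50.9 %


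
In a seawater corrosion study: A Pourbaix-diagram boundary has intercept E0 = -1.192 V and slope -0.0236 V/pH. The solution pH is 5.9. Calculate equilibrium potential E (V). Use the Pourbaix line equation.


Apply the Pourbaix line equation: E = E0 + slope*pH
E = -1.192 + (-0.0236)*5.9 = -1.192 + (-0.13924) = -1.33124 V
Rounded to 4 decimal places: E = -1.3312 V

-1.3312 V


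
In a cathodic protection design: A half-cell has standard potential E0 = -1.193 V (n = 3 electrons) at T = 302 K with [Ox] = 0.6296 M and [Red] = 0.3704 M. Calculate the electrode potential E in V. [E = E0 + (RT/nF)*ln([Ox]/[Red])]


Apply the Nernst equation: E = E0 + (RT/nF)*ln([Ox]/[Red])
Step 1: RT/nF = 8.314*302/(3*96485) = 0.00867433 V
Step 2: [Ox]/[Red] = 0.6296/0.3704 = 1.699784
Step 3: ln(1.699784) = 0.530501
Step 4: correction = 0.00867433 * 0.530501 = 0.0046 V
E = -1.193 + 0.0046 = -1.1884 V

-1.1884 V


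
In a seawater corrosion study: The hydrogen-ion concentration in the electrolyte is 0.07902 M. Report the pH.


pH = −log10[H+]
pH = −log10(0.07902) = 1.1

1.1


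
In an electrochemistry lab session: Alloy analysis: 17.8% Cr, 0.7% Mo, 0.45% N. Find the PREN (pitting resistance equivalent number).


Apply the PREN formula: PREN = Cr + 3.3*Mo + 16*N
PREN = 17.8 + 3.3*0.7 + 16*0.45
PREN = 17.8 + 2.31 + 7.2 = 27.31

27.31


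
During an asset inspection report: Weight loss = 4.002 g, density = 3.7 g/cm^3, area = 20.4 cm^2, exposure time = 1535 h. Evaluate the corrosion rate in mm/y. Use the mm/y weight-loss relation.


Apply the mm/y weight-loss relation: CR = 87600 * W / (D * A * T)
Numerator: 87600 * 4.002 = 350575.2
Denominator: 3.7 * 20.4 * 1535 = 115861.8
CR = 350575.2 / 115861.8 = 3.0258 mm/y

3.0258 mm/y


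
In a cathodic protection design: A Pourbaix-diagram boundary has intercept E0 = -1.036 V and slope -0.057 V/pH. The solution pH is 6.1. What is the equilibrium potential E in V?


Apply the Pourbaix line equation: E = E0 + slope*pH
E = -1.036 + (-0.057)*6.1 = -1.036 + (-0.3477) = -1.3837 V
Rounded to 4 decimal places: E = -1.3837 V

-1.3837 V


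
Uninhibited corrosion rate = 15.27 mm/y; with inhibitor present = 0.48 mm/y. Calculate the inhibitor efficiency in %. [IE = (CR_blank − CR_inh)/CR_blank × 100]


Apply the inhibitor-efficiency definition: IE = (CR_blank − CR_inh)/CR_blank × 100
IE = (15.27 − 0.48) / 15.27 × 100
IE = 14.79 / 15.27 × 100 = 96.9 %

96.9 %


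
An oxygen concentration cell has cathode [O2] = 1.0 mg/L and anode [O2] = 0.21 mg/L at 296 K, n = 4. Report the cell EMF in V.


Apply the Nernst concentration-cell relation: E = (RT/nF)*ln(C_cathode/C_anode)
RT/nF = 8.314*296/(4*96485) = 0.00637649 V
ln(1.0/0.21) = 1.56065
E = 0.00637649 * 1.56065 = 0.00995 V

0.00995 V


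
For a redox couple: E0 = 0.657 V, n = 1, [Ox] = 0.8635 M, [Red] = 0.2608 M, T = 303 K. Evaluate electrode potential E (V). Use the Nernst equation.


Apply the Nernst equation: E = E0 + (RT/nF)*ln([Ox]/[Red])
Step 1: RT/nF = 8.314*303/(1*96485) = 0.02610916 V
Step 2: [Ox]/[Red] = 0.8635/0.2608 = 3.310966
Step 3: ln(3.310966) = 1.19724
Step 4: correction = 0.02610916 * 1.19724 = 0.031 V
E = 0.657 + 0.031 = 0.688 V

0.688 V


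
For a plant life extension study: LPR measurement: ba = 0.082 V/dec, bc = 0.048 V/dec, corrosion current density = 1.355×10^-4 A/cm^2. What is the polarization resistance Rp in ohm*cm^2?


Apply the Stern-Geary equation: Rp = ba*bc / (2.303*icorr*(ba+bc))
ba*bc = 0.082*0.048 = 0.003936
ba+bc = 0.13; 2.303*icorr*(ba+bc) = 2.303*1.355×10^-4*0.13 = 4.0567345×10^-5
Rp = 0.003936 / 4.0567345×10^-5 = 97.0 ohm*cm^2

97.0 ohm*cm^2


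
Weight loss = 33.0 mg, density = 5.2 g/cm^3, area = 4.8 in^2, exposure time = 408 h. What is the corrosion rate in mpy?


Apply the mpy weight-loss relation: CR = 534 * W / (D * A * T)
Numerator: 534 * 33.0 = 17622.0
Denominator: 5.2 * 4.8 * 408 = 10183.68
CR = 17622.0 / 10183.68 = 1.73042 mpy

1.73042 mpy


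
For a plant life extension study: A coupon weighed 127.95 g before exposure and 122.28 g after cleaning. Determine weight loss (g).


Weight loss = initial − final
WL = 127.95 − 122.28 = 5.67 g

5.67 g


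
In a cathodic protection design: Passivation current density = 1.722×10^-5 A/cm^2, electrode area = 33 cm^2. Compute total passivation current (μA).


I = i_pass * A, then convert A → μA (×10^6)
I = 1.722×10^-5 * 33 * 10^6 = 568.26 μA

568.26 μA


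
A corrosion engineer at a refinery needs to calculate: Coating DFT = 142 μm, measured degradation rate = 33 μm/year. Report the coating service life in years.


Service life = thickness / degradation rate
Life = 142 / 33 = 4.3 years

4.3 years


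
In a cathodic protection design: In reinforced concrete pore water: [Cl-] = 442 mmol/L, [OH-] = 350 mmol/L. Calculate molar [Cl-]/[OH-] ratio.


Threshold parameter = [Cl-] / [OH-] (molar basis; both in mmol/L, so units cancel)
Ratio = 442 / 350 = 1.26

1.26


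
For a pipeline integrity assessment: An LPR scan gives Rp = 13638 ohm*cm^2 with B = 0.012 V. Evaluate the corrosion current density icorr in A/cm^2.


Apply the Stern-Geary relation: icorr = B / Rp
icorr = 0.012 / 13638 = 8.799×10^-7 A/cm^2

8.799×10^-7 A/cm^2


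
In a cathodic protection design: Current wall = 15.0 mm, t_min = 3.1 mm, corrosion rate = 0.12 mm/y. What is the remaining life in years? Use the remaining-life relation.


Apply the remaining-life relation: RL = (t_current − t_min) / CR
RL = (15.0 − 3.1) / 0.12 = 11.9 / 0.12 = 99.2 years

99.2 years


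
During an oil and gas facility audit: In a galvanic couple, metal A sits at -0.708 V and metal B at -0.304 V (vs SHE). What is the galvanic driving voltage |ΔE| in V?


Driving voltage is the absolute potential difference.
|ΔE| = |-0.708 − (-0.304)| = 0.404 V

0.404 V


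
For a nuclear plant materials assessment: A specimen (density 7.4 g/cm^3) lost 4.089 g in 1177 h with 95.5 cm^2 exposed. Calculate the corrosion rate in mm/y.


Apply the mm/y weight-loss relation: CR = 87600 * W / (D * A * T)
Numerator: 87600 * 4.089 = 358196.4
Denominator: 7.4 * 95.5 * 1177 = 831785.9
CR = 358196.4 / 831785.9 = 0.430635 mm/y

0.430635 mm/y


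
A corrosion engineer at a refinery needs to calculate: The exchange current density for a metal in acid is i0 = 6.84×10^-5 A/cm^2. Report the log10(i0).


i0 = 6.84×10^-5 A/cm^2
log10(i0) = -4.165

-4.165


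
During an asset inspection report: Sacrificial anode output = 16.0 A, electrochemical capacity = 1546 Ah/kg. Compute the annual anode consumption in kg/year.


Annual consumption = current * hours per year / capacity
Rate = 16.0 * 8760 / 1546 = 90.7 kg/year

90.7 kg/year


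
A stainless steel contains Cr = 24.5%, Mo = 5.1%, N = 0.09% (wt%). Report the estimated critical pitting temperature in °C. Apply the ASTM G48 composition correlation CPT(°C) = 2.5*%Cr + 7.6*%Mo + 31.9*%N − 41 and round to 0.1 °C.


Apply the ASTM G48 empirical CPT estimate: CPT(°C) = 2.5*%Cr + 7.6*%Mo + 31.9*%N − 41
2.5*24.5 = 61.25; 7.6*5.1 = 38.76; 31.9*0.09 = 2.871
CPT = 61.25 + 38.76 + 2.871 − 41 = 61.881 °C
Rounded to 0.1 °C: CPT ≈ 61.9 °C

61.9 °C


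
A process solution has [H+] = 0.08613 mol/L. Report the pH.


pH = −log10[H+]
pH = −log10(0.08613) = 1.06

1.06


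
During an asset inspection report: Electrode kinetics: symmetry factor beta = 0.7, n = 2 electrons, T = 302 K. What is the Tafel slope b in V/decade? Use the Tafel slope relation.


Apply the Tafel slope relation: b = 2.303*R*T/(beta*n*F)
Numerator: 2.303 * 8.314 * 302 = 5782.44
Denominator: 0.7 * 2 * 96485 = 135079.0
b = 5782.44 / 135079.0 = 0.0428 V/decade

0.0428 V/decade


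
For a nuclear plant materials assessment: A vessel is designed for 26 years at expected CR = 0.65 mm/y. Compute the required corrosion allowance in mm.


Corrosion allowance = CR × design life
CA = 0.65 * 26 = 16.9 mm

16.9 mm


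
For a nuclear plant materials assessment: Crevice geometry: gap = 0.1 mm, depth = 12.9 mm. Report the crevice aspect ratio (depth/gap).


Aspect ratio = depth / gap
Ratio = 12.9 / 0.1 = 129.0

129.0


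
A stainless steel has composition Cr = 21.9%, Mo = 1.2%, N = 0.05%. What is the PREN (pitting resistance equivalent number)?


Apply the PREN formula: PREN = Cr + 3.3*Mo + 16*N
PREN = 21.9 + 3.3*1.2 + 16*0.05
PREN = 21.9 + 3.96 + 0.8 = 26.66

26.66


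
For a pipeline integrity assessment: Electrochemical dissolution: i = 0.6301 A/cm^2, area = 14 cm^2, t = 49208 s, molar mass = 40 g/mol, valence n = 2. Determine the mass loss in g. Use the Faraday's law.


Apply Faraday's law: m = i*A*t*M / (n*F)
Total charge passed Q = i*A*t = 0.6301*14*49208 = 434083.4512 C
m = Q*M/(n*F) = 434083.4512*40/(2*96485) = 89.97947 g

89.97947 g


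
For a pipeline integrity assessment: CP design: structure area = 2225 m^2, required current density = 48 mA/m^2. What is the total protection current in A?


I = area * current density, then convert mA → A (÷1000)
I = 2225 * 48 / 1000 = 106.8 A

106.8 A


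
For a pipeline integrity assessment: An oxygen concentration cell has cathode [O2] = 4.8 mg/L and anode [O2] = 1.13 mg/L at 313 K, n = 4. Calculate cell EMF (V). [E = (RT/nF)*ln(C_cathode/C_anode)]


Apply the Nernst concentration-cell relation: E = (RT/nF)*ln(C_cathode/C_anode)
RT/nF = 8.314*313/(4*96485) = 0.00674271 V
ln(4.8/1.13) = 1.4464
E = 0.00674271 * 1.4464 = 0.00975 V

0.00975 V


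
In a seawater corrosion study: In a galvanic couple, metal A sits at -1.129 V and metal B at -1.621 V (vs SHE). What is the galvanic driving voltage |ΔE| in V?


Driving voltage is the absolute potential difference.
|ΔE| = |-1.129 − (-1.621)| = 0.492 V

0.492 V


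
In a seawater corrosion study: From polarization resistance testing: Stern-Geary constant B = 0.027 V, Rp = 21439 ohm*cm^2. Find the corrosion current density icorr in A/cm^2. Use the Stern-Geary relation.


Apply the Stern-Geary relation: icorr = B / Rp
icorr = 0.027 / 21439 = 1.259×10^-6 A/cm^2

1.259×10^-6 A/cm^2


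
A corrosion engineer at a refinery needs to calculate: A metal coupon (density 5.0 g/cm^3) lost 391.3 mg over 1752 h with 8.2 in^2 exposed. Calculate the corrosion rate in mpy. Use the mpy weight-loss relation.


Apply the mpy weight-loss relation: CR = 534 * W / (D * A * T)
Numerator: 534 * 391.3 = 208954.2
Denominator: 5.0 * 8.2 * 1752 = 71832.0
CR = 208954.2 / 71832.0 = 2.9089 mpy

2.9089 mpy


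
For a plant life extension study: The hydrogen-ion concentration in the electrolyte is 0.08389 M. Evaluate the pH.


pH = −log10[H+]
pH = −log10(0.08389) = 1.08

1.08


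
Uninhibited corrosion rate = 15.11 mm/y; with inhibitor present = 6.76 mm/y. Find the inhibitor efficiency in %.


Apply the inhibitor-efficiency definition: IE = (CR_blank − CR_inh)/CR_blank × 100
IE = (15.11 − 6.76) / 15.11 × 100
IE = 8.35 / 15.11 × 100 = 55.3 %

55.3 %


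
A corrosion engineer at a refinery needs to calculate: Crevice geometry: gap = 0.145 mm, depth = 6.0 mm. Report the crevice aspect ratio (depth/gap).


Aspect ratio = depth / gap
Ratio = 6.0 / 0.145 = 41.4

41.4


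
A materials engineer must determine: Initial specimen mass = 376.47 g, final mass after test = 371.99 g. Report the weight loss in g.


Weight loss = initial − final
WL = 376.47 − 371.99 = 4.48 g

4.48 g


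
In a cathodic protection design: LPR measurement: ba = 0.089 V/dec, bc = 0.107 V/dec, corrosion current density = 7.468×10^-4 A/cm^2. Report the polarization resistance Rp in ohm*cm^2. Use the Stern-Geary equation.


Apply the Stern-Geary equation: Rp = ba*bc / (2.303*icorr*(ba+bc))
ba*bc = 0.089*0.107 = 0.009523
ba+bc = 0.196; 2.303*icorr*(ba+bc) = 2.303*7.468×10^-4*0.196 = 3.3709656×10^-4
Rp = 0.009523 / 3.3709656×10^-4 = 28.25 ohm*cm^2

28.25 ohm*cm^2


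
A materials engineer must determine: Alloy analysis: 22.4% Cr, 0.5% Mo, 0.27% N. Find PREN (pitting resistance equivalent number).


Apply the PREN formula: PREN = Cr + 3.3*Mo + 16*N
PREN = 22.4 + 3.3*0.5 + 16*0.27
PREN = 22.4 + 1.65 + 4.32 = 28.37

28.37


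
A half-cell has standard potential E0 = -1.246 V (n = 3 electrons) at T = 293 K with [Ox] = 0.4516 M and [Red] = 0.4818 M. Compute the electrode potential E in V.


Apply the Nernst equation: E = E0 + (RT/nF)*ln([Ox]/[Red])
Step 1: RT/nF = 8.314*293/(3*96485) = 0.00841582 V
Step 2: [Ox]/[Red] = 0.4516/0.4818 = 0.937318
Step 3: ln(0.937318) = -0.064733
Step 4: correction = 0.00841582 * -0.064733 = -0.0005 V
E = -1.246 + -0.0005 = -1.2465 V

-1.2465 V


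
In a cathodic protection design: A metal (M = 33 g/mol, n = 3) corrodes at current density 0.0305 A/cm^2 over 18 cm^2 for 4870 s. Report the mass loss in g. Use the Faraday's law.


Apply Faraday's law: m = i*A*t*M / (n*F)
Total charge passed Q = i*A*t = 0.0305*18*4870 = 2673.63 C
m = Q*M/(n*F) = 2673.63*33/(3*96485) = 0.3048 g

0.3048 g


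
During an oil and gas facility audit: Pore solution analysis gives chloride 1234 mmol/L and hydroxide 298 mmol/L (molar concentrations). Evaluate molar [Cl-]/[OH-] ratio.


Threshold parameter = [Cl-] / [OH-] (molar basis; both in mmol/L, so units cancel)
Ratio = 1234 / 298 = 4.14

4.14


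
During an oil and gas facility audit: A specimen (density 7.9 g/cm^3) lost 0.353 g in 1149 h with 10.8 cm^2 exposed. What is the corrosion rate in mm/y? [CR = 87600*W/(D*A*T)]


Apply the mm/y weight-loss relation: CR = 87600 * W / (D * A * T)
Numerator: 87600 * 0.353 = 30922.8
Denominator: 7.9 * 10.8 * 1149 = 98032.68
CR = 30922.8 / 98032.68 = 0.31543 mm/y

0.31543 mm/y


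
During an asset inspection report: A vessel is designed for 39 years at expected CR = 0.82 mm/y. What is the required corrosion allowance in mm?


Corrosion allowance = CR × design life
CA = 0.82 * 39 = 31.98 mm

31.98 mm


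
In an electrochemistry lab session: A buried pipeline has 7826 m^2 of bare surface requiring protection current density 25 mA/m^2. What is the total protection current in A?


I = area * current density, then convert mA → A (÷1000)
I = 7826 * 25 / 1000 = 195.65 A

195.65 A


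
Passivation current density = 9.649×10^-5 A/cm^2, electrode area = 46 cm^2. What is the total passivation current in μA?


I = i_pass * A, then convert A → μA (×10^6)
I = 9.649×10^-5 * 46 * 10^6 = 4438.54 μA

4438.54 μA


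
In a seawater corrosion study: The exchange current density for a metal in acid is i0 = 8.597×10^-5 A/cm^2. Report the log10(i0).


i0 = 8.597×10^-5 A/cm^2
log10(i0) = -4.066

-4.066


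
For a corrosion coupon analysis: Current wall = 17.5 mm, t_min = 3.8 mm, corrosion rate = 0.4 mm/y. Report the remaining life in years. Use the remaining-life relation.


Apply the remaining-life relation: RL = (t_current − t_min) / CR
RL = (17.5 − 3.8) / 0.4 = 13.7 / 0.4 = 34.3 years

34.3 years


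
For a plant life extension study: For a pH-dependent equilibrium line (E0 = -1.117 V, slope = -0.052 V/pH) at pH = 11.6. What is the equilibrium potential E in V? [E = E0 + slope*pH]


Apply the Pourbaix line equation: E = E0 + slope*pH
E = -1.117 + (-0.052)*11.6 = -1.117 + (-0.6032) = -1.7202 V
Rounded to 3 decimal places: E = -1.720 V

-1.720 V


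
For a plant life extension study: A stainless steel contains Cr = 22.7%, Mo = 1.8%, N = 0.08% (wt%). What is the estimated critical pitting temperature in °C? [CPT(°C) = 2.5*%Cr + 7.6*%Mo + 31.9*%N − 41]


Apply the ASTM G48 empirical CPT estimate: CPT(°C) = 2.5*%Cr + 7.6*%Mo + 31.9*%N − 41
2.5*22.7 = 56.75; 7.6*1.8 = 13.68; 31.9*0.08 = 2.552
CPT = 56.75 + 13.68 + 2.552 − 41 = 31.982 °C
Rounded to 0.1 °C: CPT ≈ 32.0 °C

32.0 °C


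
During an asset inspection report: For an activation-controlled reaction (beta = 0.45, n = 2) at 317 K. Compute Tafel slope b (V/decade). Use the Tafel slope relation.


Apply the Tafel slope relation: b = 2.303*R*T/(beta*n*F)
Numerator: 2.303 * 8.314 * 317 = 6069.64
Denominator: 0.45 * 2 * 96485 = 86836.5
b = 6069.64 / 86836.5 = 0.07 V/decade

0.07 V/decade


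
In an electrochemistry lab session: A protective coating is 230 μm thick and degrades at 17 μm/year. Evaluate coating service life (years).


Service life = thickness / degradation rate
Life = 230 / 17 = 13.5 years

13.5 years


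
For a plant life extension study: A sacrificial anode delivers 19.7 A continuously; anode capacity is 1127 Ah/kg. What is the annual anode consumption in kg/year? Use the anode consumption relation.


Annual consumption = current * hours per year / capacity
Rate = 19.7 * 8760 / 1127 = 153.1 kg/year

153.1 kg/year


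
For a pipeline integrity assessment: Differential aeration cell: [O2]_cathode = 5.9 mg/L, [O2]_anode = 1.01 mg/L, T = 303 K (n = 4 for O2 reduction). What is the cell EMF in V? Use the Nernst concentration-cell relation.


Apply the Nernst concentration-cell relation: E = (RT/nF)*ln(C_cathode/C_anode)
RT/nF = 8.314*303/(4*96485) = 0.00652729 V
ln(5.9/1.01) = 1.765
E = 0.00652729 * 1.765 = 0.01152 V

0.01152 V


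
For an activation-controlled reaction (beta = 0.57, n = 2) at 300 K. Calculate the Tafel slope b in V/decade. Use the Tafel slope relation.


Apply the Tafel slope relation: b = 2.303*R*T/(beta*n*F)
Numerator: 2.303 * 8.314 * 300 = 5744.14
Denominator: 0.57 * 2 * 96485 = 109992.9
b = 5744.14 / 109992.9 = 0.0522 V/decade

0.0522 V/decade


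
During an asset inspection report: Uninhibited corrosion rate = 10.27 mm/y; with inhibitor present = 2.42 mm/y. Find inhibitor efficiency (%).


Apply the inhibitor-efficiency definition: IE = (CR_blank − CR_inh)/CR_blank × 100
IE = (10.27 − 2.42) / 10.27 × 100
IE = 7.85 / 10.27 × 100 = 76.4 %

76.4 %


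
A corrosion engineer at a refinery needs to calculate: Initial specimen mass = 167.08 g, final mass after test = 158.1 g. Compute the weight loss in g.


Weight loss = initial − final
WL = 167.08 − 158.1 = 8.98 g

8.98 g


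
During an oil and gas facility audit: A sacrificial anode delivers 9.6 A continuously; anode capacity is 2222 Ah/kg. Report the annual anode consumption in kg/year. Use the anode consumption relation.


Annual consumption = current * hours per year / capacity
Rate = 9.6 * 8760 / 2222 = 37.8 kg/year

37.8 kg/year


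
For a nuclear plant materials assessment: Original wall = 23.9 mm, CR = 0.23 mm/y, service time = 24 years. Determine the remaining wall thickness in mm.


Remaining wall = original − CR × time
t = 23.9 − 0.23*24 = 23.9 − 5.52 = 18.38 mm

18.38 mm


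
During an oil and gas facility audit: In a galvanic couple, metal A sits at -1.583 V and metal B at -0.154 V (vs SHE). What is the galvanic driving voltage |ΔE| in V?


Driving voltage is the absolute potential difference.
|ΔE| = |-1.583 − (-0.154)| = 1.429 V

1.429 V


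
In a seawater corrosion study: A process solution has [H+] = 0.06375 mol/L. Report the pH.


pH = −log10[H+]
pH = −log10(0.06375) = 1.2

1.2


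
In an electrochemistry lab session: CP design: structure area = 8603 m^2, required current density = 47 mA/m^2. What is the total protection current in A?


I = area * current density, then convert mA → A (÷1000)
I = 8603 * 47 / 1000 = 404.34 A

404.34 A


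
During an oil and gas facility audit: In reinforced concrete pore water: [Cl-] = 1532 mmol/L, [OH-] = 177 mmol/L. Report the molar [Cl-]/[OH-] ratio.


Threshold parameter = [Cl-] / [OH-] (molar basis; both in mmol/L, so units cancel)
Ratio = 1532 / 177 = 8.66

8.66


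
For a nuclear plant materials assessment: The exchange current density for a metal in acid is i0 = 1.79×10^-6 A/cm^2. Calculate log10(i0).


i0 = 1.79×10^-6 A/cm^2
log10(i0) = -5.747

-5.747


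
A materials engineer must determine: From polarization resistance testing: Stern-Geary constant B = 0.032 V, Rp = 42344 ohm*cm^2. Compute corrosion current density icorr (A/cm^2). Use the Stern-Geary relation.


Apply the Stern-Geary relation: icorr = B / Rp
icorr = 0.032 / 42344 = 7.557×10^-7 A/cm^2

7.557×10^-7 A/cm^2


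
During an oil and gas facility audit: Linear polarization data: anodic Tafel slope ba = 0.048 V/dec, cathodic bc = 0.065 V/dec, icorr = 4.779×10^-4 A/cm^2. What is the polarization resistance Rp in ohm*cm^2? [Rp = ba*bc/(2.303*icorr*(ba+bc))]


Apply the Stern-Geary equation: Rp = ba*bc / (2.303*icorr*(ba+bc))
ba*bc = 0.048*0.065 = 0.00312
ba+bc = 0.113; 2.303*icorr*(ba+bc) = 2.303*4.779×10^-4*0.113 = 1.2436822×10^-4
Rp = 0.00312 / 1.2436822×10^-4 = 25.09 ohm*cm^2

25.09 ohm*cm^2


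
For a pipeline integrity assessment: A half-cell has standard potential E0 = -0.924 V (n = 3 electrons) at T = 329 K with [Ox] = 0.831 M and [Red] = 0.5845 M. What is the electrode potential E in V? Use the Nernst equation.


Apply the Nernst equation: E = E0 + (RT/nF)*ln([Ox]/[Red])
Step 1: RT/nF = 8.314*329/(3*96485) = 0.00944985 V
Step 2: [Ox]/[Red] = 0.831/0.5845 = 1.421728
Step 3: ln(1.421728) = 0.351873
Step 4: correction = 0.00944985 * 0.351873 = 0.0033 V
E = -0.924 + 0.0033 = -0.9207 V

-0.9207 V


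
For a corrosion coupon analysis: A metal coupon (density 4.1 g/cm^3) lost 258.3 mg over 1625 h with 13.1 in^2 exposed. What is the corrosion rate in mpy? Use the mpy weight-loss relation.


Apply the mpy weight-loss relation: CR = 534 * W / (D * A * T)
Numerator: 534 * 258.3 = 137932.2
Denominator: 4.1 * 13.1 * 1625 = 87278.75
CR = 137932.2 / 87278.75 = 1.5804 mpy

1.5804 mpy


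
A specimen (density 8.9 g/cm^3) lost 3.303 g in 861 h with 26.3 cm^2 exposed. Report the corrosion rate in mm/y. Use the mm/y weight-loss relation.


Apply the mm/y weight-loss relation: CR = 87600 * W / (D * A * T)
Numerator: 87600 * 3.303 = 289342.8
Denominator: 8.9 * 26.3 * 861 = 201534.27
CR = 289342.8 / 201534.27 = 1.4357 mm/y

1.4357 mm/y


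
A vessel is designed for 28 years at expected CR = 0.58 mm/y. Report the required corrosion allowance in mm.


Corrosion allowance = CR × design life
CA = 0.58 * 28 = 16.24 mm

16.24 mm


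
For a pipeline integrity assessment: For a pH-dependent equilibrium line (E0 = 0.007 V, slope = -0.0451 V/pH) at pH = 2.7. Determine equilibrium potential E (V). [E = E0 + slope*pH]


Apply the Pourbaix line equation: E = E0 + slope*pH
E = 0.007 + (-0.0451)*2.7 = 0.007 + (-0.12177) = -0.11477 V
Rounded to 3 decimal places: E = -0.115 V

-0.115 V


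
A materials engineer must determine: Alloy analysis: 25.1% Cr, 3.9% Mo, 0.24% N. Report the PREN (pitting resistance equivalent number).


Apply the PREN formula: PREN = Cr + 3.3*Mo + 16*N
PREN = 25.1 + 3.3*3.9 + 16*0.24
PREN = 25.1 + 12.87 + 3.84 = 41.81

41.81


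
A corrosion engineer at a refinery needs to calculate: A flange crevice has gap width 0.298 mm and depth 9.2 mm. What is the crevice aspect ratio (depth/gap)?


Aspect ratio = depth / gap
Ratio = 9.2 / 0.298 = 30.9

30.9


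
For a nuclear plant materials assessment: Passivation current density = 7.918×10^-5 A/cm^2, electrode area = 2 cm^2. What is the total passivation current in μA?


I = i_pass * A, then convert A → μA (×10^6)
I = 7.918×10^-5 * 2 * 10^6 = 158.36 μA

158.36 μA


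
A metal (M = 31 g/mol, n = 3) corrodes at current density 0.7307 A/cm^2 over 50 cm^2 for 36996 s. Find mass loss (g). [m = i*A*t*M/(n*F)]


Apply Faraday's law: m = i*A*t*M / (n*F)
Total charge passed Q = i*A*t = 0.7307*50*36996 = 1351648.86 C
m = Q*M/(n*F) = 1351648.86*31/(3*96485) = 144.75865 g

144.75865 g


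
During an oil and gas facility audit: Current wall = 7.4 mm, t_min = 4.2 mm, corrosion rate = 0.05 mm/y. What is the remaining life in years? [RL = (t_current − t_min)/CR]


Apply the remaining-life relation: RL = (t_current − t_min) / CR
RL = (7.4 − 4.2) / 0.05 = 3.2 / 0.05 = 64.0 years

64.0 years


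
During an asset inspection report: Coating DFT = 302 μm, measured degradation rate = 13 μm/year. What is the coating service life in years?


Service life = thickness / degradation rate
Life = 302 / 13 = 23.2 years

23.2 years


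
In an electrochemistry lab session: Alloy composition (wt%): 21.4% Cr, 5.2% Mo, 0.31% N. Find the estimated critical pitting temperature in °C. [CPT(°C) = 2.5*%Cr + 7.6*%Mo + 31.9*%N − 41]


Apply the ASTM G48 empirical CPT estimate: CPT(°C) = 2.5*%Cr + 7.6*%Mo + 31.9*%N − 41
2.5*21.4 = 53.5; 7.6*5.2 = 39.52; 31.9*0.31 = 9.889
CPT = 53.5 + 39.52 + 9.889 − 41 = 61.909 °C
Rounded to 0.1 °C: CPT ≈ 61.9 °C

61.9 °C


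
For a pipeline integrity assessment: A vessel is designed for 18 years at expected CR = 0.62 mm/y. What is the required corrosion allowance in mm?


Corrosion allowance = CR × design life
CA = 0.62 * 18 = 11.16 mm

11.16 mm


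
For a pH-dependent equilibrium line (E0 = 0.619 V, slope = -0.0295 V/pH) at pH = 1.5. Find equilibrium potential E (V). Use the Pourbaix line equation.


Apply the Pourbaix line equation: E = E0 + slope*pH
E = 0.619 + (-0.0295)*1.5 = 0.619 + (-0.04425) = 0.57475 V
Rounded to 3 decimal places: E = 0.575 V

0.575 V


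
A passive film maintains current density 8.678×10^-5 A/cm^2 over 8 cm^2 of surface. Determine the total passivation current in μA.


I = i_pass * A, then convert A → μA (×10^6)
I = 8.678×10^-5 * 8 * 10^6 = 694.24 μA

694.24 μA


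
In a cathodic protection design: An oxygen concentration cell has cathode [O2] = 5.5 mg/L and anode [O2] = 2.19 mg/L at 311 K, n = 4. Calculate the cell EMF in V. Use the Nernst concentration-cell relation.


Apply the Nernst concentration-cell relation: E = (RT/nF)*ln(C_cathode/C_anode)
RT/nF = 8.314*311/(4*96485) = 0.00669963 V
ln(5.5/2.19) = 0.92085
E = 0.00669963 * 0.92085 = 0.00617 V

0.00617 V


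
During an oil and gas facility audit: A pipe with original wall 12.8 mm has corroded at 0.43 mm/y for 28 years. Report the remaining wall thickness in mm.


Remaining wall = original − CR × time
t = 12.8 − 0.43*28 = 12.8 − 12.04 = 0.76 mm

0.76 mm


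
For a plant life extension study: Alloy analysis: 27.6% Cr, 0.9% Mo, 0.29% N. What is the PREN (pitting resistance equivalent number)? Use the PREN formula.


Apply the PREN formula: PREN = Cr + 3.3*Mo + 16*N
PREN = 27.6 + 3.3*0.9 + 16*0.29
PREN = 27.6 + 2.97 + 4.64 = 35.21

35.21


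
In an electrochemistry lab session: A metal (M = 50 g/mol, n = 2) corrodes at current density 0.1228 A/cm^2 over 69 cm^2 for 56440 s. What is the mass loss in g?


Apply Faraday's law: m = i*A*t*M / (n*F)
Total charge passed Q = i*A*t = 0.1228*69*56440 = 478227.408 C
m = Q*M/(n*F) = 478227.408*50/(2*96485) = 123.912 g

123.912 g


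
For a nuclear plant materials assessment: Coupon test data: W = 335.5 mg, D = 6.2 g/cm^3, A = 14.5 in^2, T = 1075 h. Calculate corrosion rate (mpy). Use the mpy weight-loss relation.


Apply the mpy weight-loss relation: CR = 534 * W / (D * A * T)
Numerator: 534 * 335.5 = 179157.0
Denominator: 6.2 * 14.5 * 1075 = 96642.5
CR = 179157.0 / 96642.5 = 1.85381 mpy

1.85381 mpy


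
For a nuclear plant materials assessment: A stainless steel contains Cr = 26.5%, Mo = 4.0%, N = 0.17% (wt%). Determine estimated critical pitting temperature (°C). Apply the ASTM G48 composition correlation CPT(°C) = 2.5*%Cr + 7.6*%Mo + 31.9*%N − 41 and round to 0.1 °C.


Apply the ASTM G48 empirical CPT estimate: CPT(°C) = 2.5*%Cr + 7.6*%Mo + 31.9*%N − 41
2.5*26.5 = 66.25; 7.6*4.0 = 30.4; 31.9*0.17 = 5.423
CPT = 66.25 + 30.4 + 5.423 − 41 = 61.073 °C
Rounded to 0.1 °C: CPT ≈ 61.1 °C

61.1 °C


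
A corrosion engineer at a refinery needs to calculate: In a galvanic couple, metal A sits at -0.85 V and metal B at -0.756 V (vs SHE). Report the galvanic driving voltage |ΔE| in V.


Driving voltage is the absolute potential difference.
|ΔE| = |-0.85 − (-0.756)| = 0.094 V

0.094 V


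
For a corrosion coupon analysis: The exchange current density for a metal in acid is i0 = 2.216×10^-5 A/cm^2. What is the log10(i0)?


i0 = 2.216×10^-5 A/cm^2
log10(i0) = -4.654

-4.654


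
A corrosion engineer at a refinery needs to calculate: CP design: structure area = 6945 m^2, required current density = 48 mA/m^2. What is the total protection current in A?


I = area * current density, then convert mA → A (÷1000)
I = 6945 * 48 / 1000 = 333.36 A

333.36 A


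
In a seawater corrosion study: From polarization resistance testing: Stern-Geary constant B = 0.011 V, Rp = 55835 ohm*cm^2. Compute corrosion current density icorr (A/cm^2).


Apply the Stern-Geary relation: icorr = B / Rp
icorr = 0.011 / 55835 = 1.97×10^-7 A/cm^2

1.97×10^-7 A/cm^2


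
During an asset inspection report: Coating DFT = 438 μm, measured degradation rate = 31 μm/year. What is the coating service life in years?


Service life = thickness / degradation rate
Life = 438 / 31 = 14.1 years

14.1 years


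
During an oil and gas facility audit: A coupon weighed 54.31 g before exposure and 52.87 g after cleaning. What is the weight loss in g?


Weight loss = initial − final
WL = 54.31 − 52.87 = 1.44 g

1.44 g


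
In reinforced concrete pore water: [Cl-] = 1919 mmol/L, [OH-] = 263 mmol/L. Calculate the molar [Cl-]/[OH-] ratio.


Threshold parameter = [Cl-] / [OH-] (molar basis; both in mmol/L, so units cancel)
Ratio = 1919 / 263 = 7.3

7.3


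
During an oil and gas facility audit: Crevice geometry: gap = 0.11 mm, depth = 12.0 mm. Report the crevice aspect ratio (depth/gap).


Aspect ratio = depth / gap
Ratio = 12.0 / 0.11 = 109.1

109.1


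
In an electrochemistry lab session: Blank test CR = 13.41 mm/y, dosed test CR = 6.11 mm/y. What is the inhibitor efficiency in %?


Apply the inhibitor-efficiency definition: IE = (CR_blank − CR_inh)/CR_blank × 100
IE = (13.41 − 6.11) / 13.41 × 100
IE = 7.3 / 13.41 × 100 = 54.4 %

54.4 %


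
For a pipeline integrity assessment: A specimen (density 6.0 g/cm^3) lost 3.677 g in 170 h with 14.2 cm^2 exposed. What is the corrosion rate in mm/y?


Apply the mm/y weight-loss relation: CR = 87600 * W / (D * A * T)
Numerator: 87600 * 3.677 = 322105.2
Denominator: 6.0 * 14.2 * 170 = 14484.0
CR = 322105.2 / 14484.0 = 22.238691 mm/y

22.238691 mm/y


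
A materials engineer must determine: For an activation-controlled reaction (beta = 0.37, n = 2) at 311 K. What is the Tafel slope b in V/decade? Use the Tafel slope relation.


Apply the Tafel slope relation: b = 2.303*R*T/(beta*n*F)
Numerator: 2.303 * 8.314 * 311 = 5954.76
Denominator: 0.37 * 2 * 96485 = 71398.9
b = 5954.76 / 71398.9 = 0.083 V/decade

0.083 V/decade


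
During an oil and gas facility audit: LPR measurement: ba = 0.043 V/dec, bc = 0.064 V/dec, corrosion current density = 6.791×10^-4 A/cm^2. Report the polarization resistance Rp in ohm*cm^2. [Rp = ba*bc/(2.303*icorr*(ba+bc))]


Apply the Stern-Geary equation: Rp = ba*bc / (2.303*icorr*(ba+bc))
ba*bc = 0.043*0.064 = 0.002752
ba+bc = 0.107; 2.303*icorr*(ba+bc) = 2.303*6.791×10^-4*0.107 = 1.673445×10^-4
Rp = 0.002752 / 1.673445×10^-4 = 16.4 ohm*cm^2

16.4 ohm*cm^2


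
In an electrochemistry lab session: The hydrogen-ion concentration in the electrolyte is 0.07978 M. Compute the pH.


pH = −log10[H+]
pH = −log10(0.07978) = 1.1

1.1


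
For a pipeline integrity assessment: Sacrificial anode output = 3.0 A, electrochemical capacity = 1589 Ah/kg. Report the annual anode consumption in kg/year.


Annual consumption = current * hours per year / capacity
Rate = 3.0 * 8760 / 1589 = 16.5 kg/year

16.5 kg/year


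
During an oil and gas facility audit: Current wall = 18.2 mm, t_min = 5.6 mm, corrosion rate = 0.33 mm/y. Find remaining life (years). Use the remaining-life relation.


Apply the remaining-life relation: RL = (t_current − t_min) / CR
RL = (18.2 − 5.6) / 0.33 = 12.6 / 0.33 = 38.2 years

38.2 years


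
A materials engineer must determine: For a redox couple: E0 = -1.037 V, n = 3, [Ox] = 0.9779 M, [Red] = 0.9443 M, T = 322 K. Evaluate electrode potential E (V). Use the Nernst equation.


Apply the Nernst equation: E = E0 + (RT/nF)*ln([Ox]/[Red])
Step 1: RT/nF = 8.314*322/(3*96485) = 0.00924879 V
Step 2: [Ox]/[Red] = 0.9779/0.9443 = 1.035582
Step 3: ln(1.035582) = 0.034964
Step 4: correction = 0.00924879 * 0.034964 = 0.0003 V
E = -1.037 + 0.0003 = -1.0367 V

-1.0367 V


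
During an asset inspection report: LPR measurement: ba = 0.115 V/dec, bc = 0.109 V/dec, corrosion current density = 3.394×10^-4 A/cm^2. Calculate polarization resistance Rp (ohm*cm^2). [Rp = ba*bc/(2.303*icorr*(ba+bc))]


Apply the Stern-Geary equation: Rp = ba*bc / (2.303*icorr*(ba+bc))
ba*bc = 0.115*0.109 = 0.012535
ba+bc = 0.224; 2.303*icorr*(ba+bc) = 2.303*3.394×10^-4*0.224 = 1.7508696×10^-4
Rp = 0.012535 / 1.7508696×10^-4 = 71.6 ohm*cm^2

71.6 ohm*cm^2


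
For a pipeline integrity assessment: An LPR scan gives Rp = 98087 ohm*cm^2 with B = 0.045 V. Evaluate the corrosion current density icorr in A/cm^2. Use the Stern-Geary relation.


Apply the Stern-Geary relation: icorr = B / Rp
icorr = 0.045 / 98087 = 4.588×10^-7 A/cm^2

4.588×10^-7 A/cm^2


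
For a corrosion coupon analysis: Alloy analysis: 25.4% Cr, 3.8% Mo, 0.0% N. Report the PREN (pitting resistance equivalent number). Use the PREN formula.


Apply the PREN formula: PREN = Cr + 3.3*Mo + 16*N
PREN = 25.4 + 3.3*3.8 + 16*0.0
PREN = 25.4 + 12.54 + 0.0 = 37.94

37.94


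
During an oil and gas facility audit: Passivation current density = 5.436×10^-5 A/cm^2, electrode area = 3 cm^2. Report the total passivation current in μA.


I = i_pass * A, then convert A → μA (×10^6)
I = 5.436×10^-5 * 3 * 10^6 = 163.08 μA

163.08 μA


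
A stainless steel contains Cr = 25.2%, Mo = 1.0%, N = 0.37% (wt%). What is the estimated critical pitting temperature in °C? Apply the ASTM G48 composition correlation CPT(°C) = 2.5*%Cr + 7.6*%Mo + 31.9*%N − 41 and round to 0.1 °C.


Apply the ASTM G48 empirical CPT estimate: CPT(°C) = 2.5*%Cr + 7.6*%Mo + 31.9*%N − 41
2.5*25.2 = 63; 7.6*1.0 = 7.6; 31.9*0.37 = 11.803
CPT = 63 + 7.6 + 11.803 − 41 = 41.403 °C
Rounded to 0.1 °C: CPT ≈ 41.4 °C

41.4 °C


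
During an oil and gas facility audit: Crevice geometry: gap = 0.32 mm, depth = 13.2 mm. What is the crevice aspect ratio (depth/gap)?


Aspect ratio = depth / gap
Ratio = 13.2 / 0.32 = 41.3

41.3


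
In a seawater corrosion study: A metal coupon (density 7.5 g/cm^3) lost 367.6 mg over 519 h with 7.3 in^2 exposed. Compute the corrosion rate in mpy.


Apply the mpy weight-loss relation: CR = 534 * W / (D * A * T)
Numerator: 534 * 367.6 = 196298.4
Denominator: 7.5 * 7.3 * 519 = 28415.25
CR = 196298.4 / 28415.25 = 6.908 mpy

6.908 mpy


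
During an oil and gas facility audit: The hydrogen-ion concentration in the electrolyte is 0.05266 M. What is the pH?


pH = −log10[H+]
pH = −log10(0.05266) = 1.28

1.28


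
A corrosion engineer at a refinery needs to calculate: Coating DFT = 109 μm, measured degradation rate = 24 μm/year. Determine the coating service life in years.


Service life = thickness / degradation rate
Life = 109 / 24 = 4.5 years

4.5 years


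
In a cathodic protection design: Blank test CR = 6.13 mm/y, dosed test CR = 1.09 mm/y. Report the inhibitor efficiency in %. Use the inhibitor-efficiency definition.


Apply the inhibitor-efficiency definition: IE = (CR_blank − CR_inh)/CR_blank × 100
IE = (6.13 − 1.09) / 6.13 × 100
IE = 5.04 / 6.13 × 100 = 82.2 %

82.2 %


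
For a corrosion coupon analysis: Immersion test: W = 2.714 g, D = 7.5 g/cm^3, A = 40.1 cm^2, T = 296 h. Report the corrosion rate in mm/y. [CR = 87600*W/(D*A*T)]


Apply the mm/y weight-loss relation: CR = 87600 * W / (D * A * T)
Numerator: 87600 * 2.714 = 237746.4
Denominator: 7.5 * 40.1 * 296 = 89022.0
CR = 237746.4 / 89022.0 = 2.67065 mm/y

2.67065 mm/y


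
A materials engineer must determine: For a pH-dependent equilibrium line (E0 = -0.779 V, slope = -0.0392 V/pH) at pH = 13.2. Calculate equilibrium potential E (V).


Apply the Pourbaix line equation: E = E0 + slope*pH
E = -0.779 + (-0.0392)*13.2 = -0.779 + (-0.51744) = -1.29644 V
Rounded to 3 decimal places: E = -1.296 V

-1.296 V


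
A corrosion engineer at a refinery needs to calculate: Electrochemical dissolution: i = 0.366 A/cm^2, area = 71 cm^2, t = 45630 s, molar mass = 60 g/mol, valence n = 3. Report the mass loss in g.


Apply Faraday's law: m = i*A*t*M / (n*F)
Total charge passed Q = i*A*t = 0.366*71*45630 = 1185741.18 C
m = Q*M/(n*F) = 1185741.18*60/(3*96485) = 245.788 g

245.788 g


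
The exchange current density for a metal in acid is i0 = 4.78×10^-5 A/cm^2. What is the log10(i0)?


i0 = 4.78×10^-5 A/cm^2
log10(i0) = -4.321

-4.321


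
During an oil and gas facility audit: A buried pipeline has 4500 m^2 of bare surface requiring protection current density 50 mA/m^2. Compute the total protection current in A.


I = area * current density, then convert mA → A (÷1000)
I = 4500 * 50 / 1000 = 225.0 A

225.0 A
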